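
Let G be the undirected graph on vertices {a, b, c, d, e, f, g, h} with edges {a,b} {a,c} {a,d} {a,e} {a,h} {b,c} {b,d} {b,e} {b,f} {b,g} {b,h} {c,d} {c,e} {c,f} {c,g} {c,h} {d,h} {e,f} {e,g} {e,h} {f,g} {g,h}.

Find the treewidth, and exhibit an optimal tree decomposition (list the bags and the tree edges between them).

The largest bag has 5 vertices, giving width 4; this decomposition certifies tw(G) ≤ 4. Conversely, {a, b, c, d, h} is a clique of size 5, and the vertices of any clique must share a bag in every tree decomposition; so some bag has ≥ 5 vertices and tw(G) ≥ 4. Combining the bounds, tw(G) = 4.

Treewidth 4.
One such decomposition:
Bags: B1 = {a, b, c, e, h}  B2 = {a, b, c, d, h}  B3 = {b, c, e, g, h}  B4 = {b, c, e, f, g}
Tree: B1–B2, B1–B3, B3–B4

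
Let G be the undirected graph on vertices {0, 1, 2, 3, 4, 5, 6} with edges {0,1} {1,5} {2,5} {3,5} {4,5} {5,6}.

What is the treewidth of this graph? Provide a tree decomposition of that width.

Each bag holds 2 vertices, so the decomposition has width 1, which upper-bounds the treewidth. G has an edge, so its treewidth is at least 1. Therefore the treewidth is 1.

Treewidth 1.
One optimal decomposition is:
Bags: B1 = {2, 5}  B2 = {4, 5}  B3 = {1, 5}  B4 = {5, 6}  B5 = {3, 5}  B6 = {0, 1}
Tree: B1–B2, B1–B3, B1–B4, B1–B5, B3–B6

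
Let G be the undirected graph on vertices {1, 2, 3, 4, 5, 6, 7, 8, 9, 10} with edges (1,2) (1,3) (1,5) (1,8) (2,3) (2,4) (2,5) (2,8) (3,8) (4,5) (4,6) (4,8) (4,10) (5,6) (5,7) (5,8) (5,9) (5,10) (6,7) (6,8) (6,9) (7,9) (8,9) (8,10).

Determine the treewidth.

A width-3 tree decomposition is:
Bags: B1 = {5, 6, 8, 9}  B2 = {4, 5, 6, 8}  B3 = {2, 4, 5, 8}  B4 = {4, 5, 8, 10}  B5 = {1, 2, 5, 8}  B6 = {5, 6, 7, 9}  B7 = {1, 2, 3, 8}
Tree: B1–B2, B2–B3, B3–B4, B3–B5, B1–B6, B5–B7
Each bag holds 4 vertices, so the decomposition has width 3, which upper-bounds the treewidth. Conversely, {1, 2, 3, 8} is a clique of size 4, and the vertices of any clique must share a bag in every tree decomposition; so some bag has ≥ 4 vertices and tw(G) ≥ 3. The upper and lower bounds meet at 3, so that is the treewidth.

3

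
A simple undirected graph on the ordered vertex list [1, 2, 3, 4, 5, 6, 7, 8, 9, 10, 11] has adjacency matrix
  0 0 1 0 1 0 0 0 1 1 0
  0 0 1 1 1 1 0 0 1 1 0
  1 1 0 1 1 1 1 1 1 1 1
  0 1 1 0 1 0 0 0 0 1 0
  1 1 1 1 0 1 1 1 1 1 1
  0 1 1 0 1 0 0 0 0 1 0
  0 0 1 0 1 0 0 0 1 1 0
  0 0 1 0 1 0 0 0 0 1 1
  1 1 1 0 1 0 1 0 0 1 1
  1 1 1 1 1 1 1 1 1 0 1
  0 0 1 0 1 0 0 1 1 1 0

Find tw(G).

4

A width-4 tree decomposition is:
Bags: B1 = {3, 5, 9, 10, 11}  B2 = {3, 5, 8, 10, 11}  B3 = {1, 3, 5, 9, 10}  B4 = {2, 3, 5, 9, 10}  B5 = {2, 3, 5, 6, 10}  B6 = {3, 5, 7, 9, 10}  B7 = {2, 3, 4, 5, 10}
Tree: B1–B2, B1–B3, B1–B4, B4–B5, B4–B6, B4–B7
Every bag has size at most 5, so the width is 5 − 1 = 4 and tw(G) ≤ 4. On the other hand G contains the 5-clique {3, 5, 8, 10, 11}. A clique must lie in a single bag of any decomposition, so no decomposition can have width below 4. The upper and lower bounds meet at 4, so that is the treewidth.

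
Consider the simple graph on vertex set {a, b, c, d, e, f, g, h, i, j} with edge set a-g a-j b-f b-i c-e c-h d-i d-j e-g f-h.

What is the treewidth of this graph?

2

A width-2 tree decomposition is:
Bags: B1 = {b, f, h}  B2 = {b, c, h}  B3 = {b, c, e}  B4 = {b, e, g}  B5 = {a, b, g}  B6 = {a, b, j}  B7 = {b, d, j}  B8 = {b, d, i}
Tree: B1–B2, B2–B3, B3–B4, B4–B5, B5–B6, B6–B7, B7–B8
The largest bag has 3 vertices, giving width 2; this decomposition certifies tw(G) ≤ 2. For the lower bound, G contains the cycle b–f–h–c–e–g–a–j–d–i–b, so G is not a forest; only forests have treewidth ≤ 1, hence tw(G) ≥ 2. Therefore the treewidth is 2.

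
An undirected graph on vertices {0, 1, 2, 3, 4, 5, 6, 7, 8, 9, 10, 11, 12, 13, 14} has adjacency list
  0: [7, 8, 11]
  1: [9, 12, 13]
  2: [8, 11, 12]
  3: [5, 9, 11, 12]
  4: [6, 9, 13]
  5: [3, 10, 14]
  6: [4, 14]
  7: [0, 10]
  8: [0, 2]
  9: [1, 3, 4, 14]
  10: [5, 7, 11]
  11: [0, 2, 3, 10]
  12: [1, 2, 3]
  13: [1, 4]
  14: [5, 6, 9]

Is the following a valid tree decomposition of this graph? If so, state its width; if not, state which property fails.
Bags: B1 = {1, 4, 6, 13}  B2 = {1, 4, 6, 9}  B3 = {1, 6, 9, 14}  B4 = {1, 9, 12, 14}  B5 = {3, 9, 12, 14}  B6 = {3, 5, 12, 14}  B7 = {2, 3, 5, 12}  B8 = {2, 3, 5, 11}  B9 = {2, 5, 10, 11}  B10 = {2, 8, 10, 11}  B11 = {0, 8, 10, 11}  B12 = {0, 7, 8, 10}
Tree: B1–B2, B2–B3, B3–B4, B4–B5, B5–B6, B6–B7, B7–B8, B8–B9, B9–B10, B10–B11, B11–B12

Vertex coverage: the bags together contain {0, 1, 2, 3, 4, 5, 6, 7, 8, 9, 10, 11, 12, 13, 14}, the full vertex set. Edge coverage: each edge of G has both endpoints in at least one bag. Running intersection: for every vertex, the bags containing it form a connected subtree. All three properties hold, so this is a valid tree decomposition of width max|bag| − 1 = 3, and hence tw(G) ≤ 3.

Yes; width 3.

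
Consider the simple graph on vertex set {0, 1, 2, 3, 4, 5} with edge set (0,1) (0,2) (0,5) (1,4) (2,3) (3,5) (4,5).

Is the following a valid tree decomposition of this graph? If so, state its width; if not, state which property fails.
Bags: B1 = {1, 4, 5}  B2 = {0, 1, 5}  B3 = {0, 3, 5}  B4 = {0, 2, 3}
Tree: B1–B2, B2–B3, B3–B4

Vertex coverage: the bags together contain {0, 1, 2, 3, 4, 5}, the full vertex set. Edge coverage: each edge of G has both endpoints in at least one bag. Running intersection: for every vertex, the bags containing it form a connected subtree. All three properties hold, so this is a valid tree decomposition of width max|bag| − 1 = 2, and hence tw(G) ≤ 2.

Yes; width 2.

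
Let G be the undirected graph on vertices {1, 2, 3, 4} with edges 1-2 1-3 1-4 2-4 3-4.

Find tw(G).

2

A width-2 tree decomposition is:
Bags: B1 = {1, 3, 4}  B2 = {1, 2, 4}
Tree: B1–B2
The largest bag has 3 vertices, giving width 2; this decomposition certifies tw(G) ≤ 2. Conversely, {1, 2, 4} is a clique of size 3, and the vertices of any clique must share a bag in every tree decomposition; so some bag has ≥ 3 vertices and tw(G) ≥ 2. Therefore the treewidth is 2.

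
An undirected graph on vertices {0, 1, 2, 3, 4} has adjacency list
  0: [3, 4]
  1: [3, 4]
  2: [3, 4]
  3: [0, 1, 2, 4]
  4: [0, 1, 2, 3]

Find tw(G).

A width-2 tree decomposition is:
Bags: B1 = {2, 3, 4}  B2 = {1, 3, 4}  B3 = {0, 3, 4}
Tree: B1–B2, B2–B3
The largest bag has 3 vertices, giving width 2; this decomposition certifies tw(G) ≤ 2. Conversely, {0, 3, 4} is a clique of size 3, and the vertices of any clique must share a bag in every tree decomposition; so some bag has ≥ 3 vertices and tw(G) ≥ 2. Hence tw(G) = 2 exactly.

2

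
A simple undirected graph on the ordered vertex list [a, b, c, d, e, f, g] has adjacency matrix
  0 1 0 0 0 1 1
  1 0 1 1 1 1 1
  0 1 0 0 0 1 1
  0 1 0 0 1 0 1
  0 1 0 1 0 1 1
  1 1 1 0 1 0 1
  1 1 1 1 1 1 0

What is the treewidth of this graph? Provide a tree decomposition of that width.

Each bag holds 4 vertices, so the decomposition has width 3, which upper-bounds the treewidth. Conversely, {b, d, e, g} is a clique of size 4, and the vertices of any clique must share a bag in every tree decomposition; so some bag has ≥ 4 vertices and tw(G) ≥ 3. Hence tw(G) = 3 exactly.

Treewidth 3.
One such decomposition:
Bags: B1 = {a, b, f, g}  B2 = {b, e, f, g}  B3 = {b, d, e, g}  B4 = {b, c, f, g}
Tree: B1–B2, B2–B3, B2–B4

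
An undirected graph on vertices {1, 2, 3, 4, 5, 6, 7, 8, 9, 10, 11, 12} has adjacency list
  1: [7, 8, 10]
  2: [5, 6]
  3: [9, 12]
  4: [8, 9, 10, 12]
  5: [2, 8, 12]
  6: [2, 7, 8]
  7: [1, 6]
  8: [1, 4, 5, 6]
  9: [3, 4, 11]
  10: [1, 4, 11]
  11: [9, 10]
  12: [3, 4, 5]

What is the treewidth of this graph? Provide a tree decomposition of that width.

Treewidth 3.
Bags: B1 = {3, 9, 10, 11}  B2 = {3, 4, 9, 10}  B3 = {3, 4, 10, 12}  B4 = {1, 4, 10, 12}  B5 = {1, 4, 8, 12}  B6 = {1, 5, 8, 12}  B7 = {1, 5, 7, 8}  B8 = {5, 6, 7, 8}  B9 = {2, 5, 6, 7}
Tree: B1–B2, B2–B3, B3–B4, B4–B5, B5–B6, B6–B7, B7–B8, B8–B9

Each bag holds 4 vertices, so the decomposition has width 3, which upper-bounds the treewidth. For the lower bound: the 4 vertex sets {3,9,11}, {10}, {4}, {1,5,8,12} are disjoint, each induces a connected subgraph, and every pair is joined by at least one edge of G. Contracting each set to a single vertex therefore yields K_{4} as a minor, and since treewidth is minor-monotone, tw(G) ≥ tw(K_{4}) = 3. The upper and lower bounds meet at 3, so that is the treewidth.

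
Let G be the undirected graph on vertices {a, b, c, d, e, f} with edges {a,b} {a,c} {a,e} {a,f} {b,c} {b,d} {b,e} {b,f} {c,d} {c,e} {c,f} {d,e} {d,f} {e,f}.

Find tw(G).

4

A width-4 tree decomposition is:
Bags: B1 = {a, b, c, e, f}  B2 = {b, c, d, e, f}
Tree: B1–B2
The largest bag has 5 vertices, giving width 4; this decomposition certifies tw(G) ≤ 4. For the lower bound, the 5 vertices {b, c, d, e, f} are pairwise adjacent, and any tree decomposition puts a clique entirely inside one bag — forcing width ≥ 4. Hence tw(G) = 4 exactly.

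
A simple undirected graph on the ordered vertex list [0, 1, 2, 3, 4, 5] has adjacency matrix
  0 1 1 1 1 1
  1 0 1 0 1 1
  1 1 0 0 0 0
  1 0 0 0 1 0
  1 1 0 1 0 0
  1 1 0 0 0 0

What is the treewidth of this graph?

A width-2 tree decomposition is:
Bags: B1 = {0, 1, 4}  B2 = {0, 1, 2}  B3 = {0, 1, 5}  B4 = {0, 3, 4}
Tree: B1–B2, B2–B3, B1–B4
The largest bag has 3 vertices, giving width 2; this decomposition certifies tw(G) ≤ 2. On the other hand G contains the 3-clique {0, 1, 2}. A clique must lie in a single bag of any decomposition, so no decomposition can have width below 2. The upper and lower bounds meet at 2, so that is the treewidth.

2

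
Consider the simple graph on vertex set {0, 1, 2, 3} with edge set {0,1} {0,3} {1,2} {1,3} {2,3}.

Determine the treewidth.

A width-2 tree decomposition is:
Bags: B1 = {1, 2, 3}  B2 = {0, 1, 3}
Tree: B1–B2
Each bag holds 3 vertices, so the decomposition has width 2, which upper-bounds the treewidth. For the lower bound, the 3 vertices {0, 1, 3} are pairwise adjacent, and any tree decomposition puts a clique entirely inside one bag — forcing width ≥ 2. Therefore the treewidth is 2.

2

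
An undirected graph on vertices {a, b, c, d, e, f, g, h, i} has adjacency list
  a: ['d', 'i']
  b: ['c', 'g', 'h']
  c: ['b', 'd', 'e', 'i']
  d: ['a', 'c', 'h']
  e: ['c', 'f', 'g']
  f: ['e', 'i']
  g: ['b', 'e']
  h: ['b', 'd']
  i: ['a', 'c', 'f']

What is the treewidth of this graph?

A width-3 tree decomposition is:
Bags: B1 = {a, d, f, i}  B2 = {c, d, f, i}  B3 = {c, d, e, f}  B4 = {c, d, e, h}  B5 = {b, c, e, h}  B6 = {b, e, g, h}
Tree: B1–B2, B2–B3, B3–B4, B4–B5, B5–B6
Each bag holds 4 vertices, so the decomposition has width 3, which upper-bounds the treewidth. For the lower bound: the 4 vertex sets {a,f,i}, {d}, {c}, {b,e,g,h} are disjoint, each induces a connected subgraph, and every pair is joined by at least one edge of G. Contracting each set to a single vertex therefore yields K_{4} as a minor, and since treewidth is minor-monotone, tw(G) ≥ tw(K_{4}) = 3. Hence tw(G) = 3 exactly.

3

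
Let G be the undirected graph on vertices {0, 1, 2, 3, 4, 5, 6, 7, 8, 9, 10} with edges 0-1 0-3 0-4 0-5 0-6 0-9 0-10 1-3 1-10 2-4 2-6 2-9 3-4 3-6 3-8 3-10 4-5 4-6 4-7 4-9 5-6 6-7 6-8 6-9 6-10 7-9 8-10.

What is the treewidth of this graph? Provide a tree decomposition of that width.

Treewidth 3.
One optimal decomposition is:
Bags: B1 = {0, 3, 4, 6}  B2 = {0, 3, 6, 10}  B3 = {0, 1, 3, 10}  B4 = {0, 4, 6, 9}  B5 = {3, 6, 8, 10}  B6 = {0, 4, 5, 6}  B7 = {2, 4, 6, 9}  B8 = {4, 6, 7, 9}
Tree: B1–B2, B2–B3, B1–B4, B2–B5, B4–B6, B4–B7, B7–B8

Every bag has size at most 4, so the width is 4 − 1 = 3 and tw(G) ≤ 3. Conversely, {0, 1, 3, 10} is a clique of size 4, and the vertices of any clique must share a bag in every tree decomposition; so some bag has ≥ 4 vertices and tw(G) ≥ 3. Therefore the treewidth is 3.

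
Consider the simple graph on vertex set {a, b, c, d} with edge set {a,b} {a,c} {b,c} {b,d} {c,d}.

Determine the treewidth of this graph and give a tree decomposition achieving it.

Treewidth 2.
Bags: B1 = {a, b, c}  B2 = {b, c, d}
Tree: B1–B2

Every bag has size at most 3, so the width is 3 − 1 = 2 and tw(G) ≤ 2. On the other hand G contains the 3-clique {b, c, d}. A clique must lie in a single bag of any decomposition, so no decomposition can have width below 2. The upper and lower bounds meet at 2, so that is the treewidth.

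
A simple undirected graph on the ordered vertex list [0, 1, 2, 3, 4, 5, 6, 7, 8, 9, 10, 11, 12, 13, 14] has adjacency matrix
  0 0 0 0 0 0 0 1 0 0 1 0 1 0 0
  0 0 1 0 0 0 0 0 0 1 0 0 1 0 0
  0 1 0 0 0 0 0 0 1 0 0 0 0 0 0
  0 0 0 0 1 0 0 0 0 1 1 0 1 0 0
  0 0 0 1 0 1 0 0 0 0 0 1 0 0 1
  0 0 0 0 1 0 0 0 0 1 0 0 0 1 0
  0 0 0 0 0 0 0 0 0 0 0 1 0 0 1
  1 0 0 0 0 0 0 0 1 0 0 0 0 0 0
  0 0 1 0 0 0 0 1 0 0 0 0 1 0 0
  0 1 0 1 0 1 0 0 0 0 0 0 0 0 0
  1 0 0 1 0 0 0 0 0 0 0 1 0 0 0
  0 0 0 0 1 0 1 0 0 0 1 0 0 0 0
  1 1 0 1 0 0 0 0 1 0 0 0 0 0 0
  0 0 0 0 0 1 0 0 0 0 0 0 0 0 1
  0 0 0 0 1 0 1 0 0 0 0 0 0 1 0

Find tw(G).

3

A width-3 tree decomposition is:
Bags: B1 = {5, 6, 13, 14}  B2 = {4, 5, 6, 14}  B3 = {4, 5, 6, 11}  B4 = {4, 5, 9, 11}  B5 = {3, 4, 9, 11}  B6 = {3, 9, 10, 11}  B7 = {1, 3, 9, 10}  B8 = {1, 3, 10, 12}  B9 = {0, 1, 10, 12}  B10 = {0, 1, 2, 12}  B11 = {0, 2, 8, 12}  B12 = {0, 2, 7, 8}
Tree: B1–B2, B2–B3, B3–B4, B4–B5, B5–B6, B6–B7, B7–B8, B8–B9, B9–B10, B10–B11, B11–B12
Every bag has size at most 4, so the width is 4 − 1 = 3 and tw(G) ≤ 3. For the lower bound: the 4 vertex sets {6,13,14}, {5}, {4}, {3,9,10,11} are disjoint, each induces a connected subgraph, and every pair is joined by at least one edge of G. Contracting each set to a single vertex therefore yields K_{4} as a minor, and since treewidth is minor-monotone, tw(G) ≥ tw(K_{4}) = 3. Hence tw(G) = 3 exactly.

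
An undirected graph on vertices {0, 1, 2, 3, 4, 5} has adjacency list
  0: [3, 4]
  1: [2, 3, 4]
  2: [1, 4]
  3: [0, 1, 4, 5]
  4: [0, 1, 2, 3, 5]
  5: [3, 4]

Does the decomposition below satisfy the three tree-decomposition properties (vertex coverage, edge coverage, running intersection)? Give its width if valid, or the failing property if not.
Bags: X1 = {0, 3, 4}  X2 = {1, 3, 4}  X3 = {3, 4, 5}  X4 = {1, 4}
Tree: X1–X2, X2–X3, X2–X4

No — vertex 2 appears in no bag.

A tree decomposition must satisfy three properties: every vertex lies in some bag; for every edge, both endpoints lie together in some bag; and for every vertex, the bags containing it form a connected subtree. Here vertex 2 appears in no bag, so the decomposition is invalid.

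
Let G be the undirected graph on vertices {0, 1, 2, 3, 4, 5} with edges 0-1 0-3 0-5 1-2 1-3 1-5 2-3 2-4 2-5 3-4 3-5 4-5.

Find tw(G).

3

A width-3 tree decomposition is:
Bags: B1 = {0, 1, 3, 5}  B2 = {1, 2, 3, 5}  B3 = {2, 3, 4, 5}
Tree: B1–B2, B2–B3
Each bag holds 4 vertices, so the decomposition has width 3, which upper-bounds the treewidth. Conversely, {0, 1, 3, 5} is a clique of size 4, and the vertices of any clique must share a bag in every tree decomposition; so some bag has ≥ 4 vertices and tw(G) ≥ 3. The upper and lower bounds meet at 3, so that is the treewidth.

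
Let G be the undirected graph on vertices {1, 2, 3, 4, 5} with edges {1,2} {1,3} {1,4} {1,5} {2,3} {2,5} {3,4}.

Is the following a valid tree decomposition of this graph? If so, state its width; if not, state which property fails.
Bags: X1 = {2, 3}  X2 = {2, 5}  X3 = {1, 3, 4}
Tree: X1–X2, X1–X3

A tree decomposition must satisfy three properties: every vertex lies in some bag; for every edge, both endpoints lie together in some bag; and for every vertex, the bags containing it form a connected subtree. Here edge (1,2) lies in no bag, so the decomposition is invalid.

No — edge (1,2) lies in no bag.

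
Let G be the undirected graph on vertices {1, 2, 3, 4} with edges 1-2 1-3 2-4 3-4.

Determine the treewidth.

2

A width-2 tree decomposition is:
Bags: B1 = {1, 3, 4}  B2 = {1, 2, 4}
Tree: B1–B2
Each bag holds 3 vertices, so the decomposition has width 2, which upper-bounds the treewidth. For the lower bound, G contains the cycle 4–3–1–2–4, so G is not a forest; only forests have treewidth ≤ 1, hence tw(G) ≥ 2. Hence tw(G) = 2 exactly.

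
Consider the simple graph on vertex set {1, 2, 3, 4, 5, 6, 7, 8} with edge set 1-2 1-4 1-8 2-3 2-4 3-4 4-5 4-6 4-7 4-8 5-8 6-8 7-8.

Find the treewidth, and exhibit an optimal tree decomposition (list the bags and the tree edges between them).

Treewidth 2.
One optimal decomposition is:
Bags: B1 = {1, 4, 8}  B2 = {1, 2, 4}  B3 = {4, 5, 8}  B4 = {4, 7, 8}  B5 = {4, 6, 8}  B6 = {2, 3, 4}
Tree: B1–B2, B1–B3, B3–B4, B1–B5, B2–B6

Each bag holds 3 vertices, so the decomposition has width 2, which upper-bounds the treewidth. On the other hand G contains the 3-clique {1, 4, 8}. A clique must lie in a single bag of any decomposition, so no decomposition can have width below 2. Hence tw(G) = 2 exactly.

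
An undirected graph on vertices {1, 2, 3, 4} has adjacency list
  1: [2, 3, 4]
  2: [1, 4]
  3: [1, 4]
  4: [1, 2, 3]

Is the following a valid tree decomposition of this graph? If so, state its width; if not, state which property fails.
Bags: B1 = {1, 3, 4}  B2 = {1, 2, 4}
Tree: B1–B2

Vertex coverage: the bags together contain {1, 2, 3, 4}, the full vertex set. Edge coverage: each edge of G has both endpoints in at least one bag. Running intersection: for every vertex, the bags containing it form a connected subtree. All three properties hold, so this is a valid tree decomposition of width max|bag| − 1 = 2, and hence tw(G) ≤ 2.

Yes; width 2.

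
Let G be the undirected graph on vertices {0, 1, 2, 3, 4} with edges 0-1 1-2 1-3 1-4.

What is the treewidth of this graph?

1

A width-1 tree decomposition is:
Bags: B1 = {1, 3}  B2 = {1, 4}  B3 = {0, 1}  B4 = {1, 2}
Tree: B1–B2, B1–B3, B2–B4
Each bag holds 2 vertices, so the decomposition has width 1, which upper-bounds the treewidth. G has an edge, so its treewidth is at least 1. Hence tw(G) = 1 exactly.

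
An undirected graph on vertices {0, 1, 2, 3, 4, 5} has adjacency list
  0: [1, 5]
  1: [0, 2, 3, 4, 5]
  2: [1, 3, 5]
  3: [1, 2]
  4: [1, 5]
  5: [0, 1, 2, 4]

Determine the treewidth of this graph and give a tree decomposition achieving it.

Each bag holds 3 vertices, so the decomposition has width 2, which upper-bounds the treewidth. For the lower bound, the 3 vertices {1, 2, 3} are pairwise adjacent, and any tree decomposition puts a clique entirely inside one bag — forcing width ≥ 2. Therefore the treewidth is 2.

Treewidth 2.
Bags: B1 = {1, 4, 5}  B2 = {0, 1, 5}  B3 = {1, 2, 5}  B4 = {1, 2, 3}
Tree: B1–B2, B1–B3, B3–B4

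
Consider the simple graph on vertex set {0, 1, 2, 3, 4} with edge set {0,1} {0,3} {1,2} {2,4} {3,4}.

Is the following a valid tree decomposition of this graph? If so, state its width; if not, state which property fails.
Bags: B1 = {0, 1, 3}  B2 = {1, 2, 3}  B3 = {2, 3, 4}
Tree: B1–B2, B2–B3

Yes; width 2.

Every vertex of G appears in some bag (union = {0, 1, 2, 3, 4}); every edge is covered by a bag; and for each vertex v the set of bags containing v is connected in the bag tree. The decomposition is therefore valid. The largest bag has 3 vertices, so the width is 2.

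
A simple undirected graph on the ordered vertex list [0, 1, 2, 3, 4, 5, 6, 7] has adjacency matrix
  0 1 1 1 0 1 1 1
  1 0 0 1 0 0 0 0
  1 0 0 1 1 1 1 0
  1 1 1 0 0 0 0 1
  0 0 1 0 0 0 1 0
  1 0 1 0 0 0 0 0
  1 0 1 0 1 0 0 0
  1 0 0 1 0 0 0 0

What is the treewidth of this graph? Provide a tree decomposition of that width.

Treewidth 2.
One optimal decomposition is:
Bags: B1 = {0, 2, 6}  B2 = {0, 2, 3}  B3 = {0, 2, 5}  B4 = {0, 1, 3}  B5 = {2, 4, 6}  B6 = {0, 3, 7}
Tree: B1–B2, B1–B3, B2–B4, B1–B5, B2–B6

The largest bag has 3 vertices, giving width 2; this decomposition certifies tw(G) ≤ 2. On the other hand G contains the 3-clique {0, 1, 3}. A clique must lie in a single bag of any decomposition, so no decomposition can have width below 2. Combining the bounds, tw(G) = 2.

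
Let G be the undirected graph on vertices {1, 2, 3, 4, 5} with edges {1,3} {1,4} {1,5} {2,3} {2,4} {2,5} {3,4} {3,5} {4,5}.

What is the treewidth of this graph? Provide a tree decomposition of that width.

Each bag holds 4 vertices, so the decomposition has width 3, which upper-bounds the treewidth. On the other hand G contains the 4-clique {1, 3, 4, 5}. A clique must lie in a single bag of any decomposition, so no decomposition can have width below 3. Hence tw(G) = 3 exactly.

Treewidth 3.
One optimal decomposition is:
Bags: B1 = {2, 3, 4, 5}  B2 = {1, 3, 4, 5}
Tree: B1–B2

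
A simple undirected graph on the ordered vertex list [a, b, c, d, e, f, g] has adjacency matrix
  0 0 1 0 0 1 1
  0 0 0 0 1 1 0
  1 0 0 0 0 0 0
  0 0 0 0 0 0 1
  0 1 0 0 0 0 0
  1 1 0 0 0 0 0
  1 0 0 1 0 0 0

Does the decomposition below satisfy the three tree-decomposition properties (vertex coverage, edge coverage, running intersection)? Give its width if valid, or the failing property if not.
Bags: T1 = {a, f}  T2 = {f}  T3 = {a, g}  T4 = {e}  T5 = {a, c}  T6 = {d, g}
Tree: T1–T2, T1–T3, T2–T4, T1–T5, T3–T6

No — vertex b appears in no bag.

A tree decomposition must satisfy three properties: every vertex lies in some bag; for every edge, both endpoints lie together in some bag; and for every vertex, the bags containing it form a connected subtree. Here vertex b appears in no bag, so the decomposition is invalid.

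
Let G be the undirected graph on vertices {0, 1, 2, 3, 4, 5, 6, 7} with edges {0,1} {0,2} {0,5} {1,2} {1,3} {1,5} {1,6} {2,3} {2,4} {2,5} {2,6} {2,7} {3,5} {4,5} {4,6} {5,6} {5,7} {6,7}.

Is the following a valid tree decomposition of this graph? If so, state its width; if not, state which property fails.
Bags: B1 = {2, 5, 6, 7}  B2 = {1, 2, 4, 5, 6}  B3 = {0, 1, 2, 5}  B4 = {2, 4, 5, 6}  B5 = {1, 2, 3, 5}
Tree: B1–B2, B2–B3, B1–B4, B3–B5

A tree decomposition must satisfy three properties: every vertex lies in some bag; for every edge, both endpoints lie together in some bag; and for every vertex, the bags containing it form a connected subtree. Here bags containing vertex 4 are not connected in the tree, so the decomposition is invalid.

No — bags containing vertex 4 are not connected in the tree.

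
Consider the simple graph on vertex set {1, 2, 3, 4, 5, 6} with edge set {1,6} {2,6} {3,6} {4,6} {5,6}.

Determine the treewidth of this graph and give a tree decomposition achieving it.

Every bag has size at most 2, so the width is 2 − 1 = 1 and tw(G) ≤ 1. G has an edge, so its treewidth is at least 1. Hence tw(G) = 1 exactly.

Treewidth 1.
One such decomposition:
Bags: B1 = {4, 6}  B2 = {3, 6}  B3 = {5, 6}  B4 = {2, 6}  B5 = {1, 6}
Tree: B1–B2, B2–B3, B1–B4, B3–B5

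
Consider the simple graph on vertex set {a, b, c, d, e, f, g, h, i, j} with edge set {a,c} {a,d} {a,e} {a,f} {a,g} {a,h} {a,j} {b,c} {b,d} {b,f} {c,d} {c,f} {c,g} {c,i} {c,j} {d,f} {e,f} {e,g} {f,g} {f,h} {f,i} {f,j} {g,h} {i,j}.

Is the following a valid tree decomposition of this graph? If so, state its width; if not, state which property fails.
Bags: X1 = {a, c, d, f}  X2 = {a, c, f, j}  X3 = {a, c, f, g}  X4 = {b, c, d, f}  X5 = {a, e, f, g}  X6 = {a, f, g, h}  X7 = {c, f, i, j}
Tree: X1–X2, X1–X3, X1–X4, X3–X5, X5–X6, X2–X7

Vertex coverage: the bags together contain {a, b, c, d, e, f, g, h, i, j}, the full vertex set. Edge coverage: each edge of G has both endpoints in at least one bag. Running intersection: for every vertex, the bags containing it form a connected subtree. All three properties hold, so this is a valid tree decomposition of width max|bag| − 1 = 3, and hence tw(G) ≤ 3.

Yes; width 3.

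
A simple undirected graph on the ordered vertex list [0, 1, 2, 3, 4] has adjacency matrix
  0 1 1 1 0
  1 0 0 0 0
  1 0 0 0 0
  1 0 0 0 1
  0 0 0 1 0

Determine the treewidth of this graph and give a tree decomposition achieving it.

The largest bag has 2 vertices, giving width 1; this decomposition certifies tw(G) ≤ 1. G has an edge, so its treewidth is at least 1. Combining the bounds, tw(G) = 1.

Treewidth 1.
One optimal decomposition is:
Bags: B1 = {0, 2}  B2 = {0, 1}  B3 = {0, 3}  B4 = {3, 4}
Tree: B1–B2, B1–B3, B3–B4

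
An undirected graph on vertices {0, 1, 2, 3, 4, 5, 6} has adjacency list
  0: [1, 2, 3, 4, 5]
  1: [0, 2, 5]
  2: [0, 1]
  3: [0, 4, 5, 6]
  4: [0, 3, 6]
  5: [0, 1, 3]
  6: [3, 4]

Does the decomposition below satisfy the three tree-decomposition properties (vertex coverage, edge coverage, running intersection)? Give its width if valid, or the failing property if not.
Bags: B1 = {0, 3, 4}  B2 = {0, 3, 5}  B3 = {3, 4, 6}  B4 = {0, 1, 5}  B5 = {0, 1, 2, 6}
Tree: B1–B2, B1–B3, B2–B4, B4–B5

No — bags containing vertex 6 are not connected in the tree.

A tree decomposition must satisfy three properties: every vertex lies in some bag; for every edge, both endpoints lie together in some bag; and for every vertex, the bags containing it form a connected subtree. Here bags containing vertex 6 are not connected in the tree, so the decomposition is invalid.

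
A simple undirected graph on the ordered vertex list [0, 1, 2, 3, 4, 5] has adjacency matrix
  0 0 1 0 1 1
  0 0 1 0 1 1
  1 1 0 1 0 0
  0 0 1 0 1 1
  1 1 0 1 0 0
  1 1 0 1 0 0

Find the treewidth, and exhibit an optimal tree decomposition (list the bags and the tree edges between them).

The largest bag has 4 vertices, giving width 3; this decomposition certifies tw(G) ≤ 3. For the lower bound: the 4 vertex sets {0,4}, {1,2}, {5}, {3} are disjoint, each induces a connected subgraph, and every pair is joined by at least one edge of G. Contracting each set to a single vertex therefore yields K_{4} as a minor, and since treewidth is minor-monotone, tw(G) ≥ tw(K_{4}) = 3. Combining the bounds, tw(G) = 3.

Treewidth 3.
Bags: B1 = {0, 2, 4, 5}  B2 = {1, 2, 4, 5}  B3 = {2, 3, 4, 5}
Tree: B1–B2, B2–B3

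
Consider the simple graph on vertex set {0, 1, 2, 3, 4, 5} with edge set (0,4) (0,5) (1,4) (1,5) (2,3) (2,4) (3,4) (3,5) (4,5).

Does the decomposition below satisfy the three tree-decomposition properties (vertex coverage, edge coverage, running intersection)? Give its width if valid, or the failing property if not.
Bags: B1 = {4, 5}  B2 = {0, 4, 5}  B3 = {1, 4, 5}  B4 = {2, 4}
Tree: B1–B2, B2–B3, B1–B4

A tree decomposition must satisfy three properties: every vertex lies in some bag; for every edge, both endpoints lie together in some bag; and for every vertex, the bags containing it form a connected subtree. Here vertex 3 appears in no bag, so the decomposition is invalid.

No — vertex 3 appears in no bag.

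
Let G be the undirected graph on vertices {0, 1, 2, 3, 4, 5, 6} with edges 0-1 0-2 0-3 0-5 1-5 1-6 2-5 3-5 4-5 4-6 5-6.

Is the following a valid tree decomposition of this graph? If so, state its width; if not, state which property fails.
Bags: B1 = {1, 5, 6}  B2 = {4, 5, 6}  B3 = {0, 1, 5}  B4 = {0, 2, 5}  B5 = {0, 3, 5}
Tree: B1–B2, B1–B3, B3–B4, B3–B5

Yes; width 2.

Every vertex of G appears in some bag (union = {0, 1, 2, 3, 4, 5, 6}); every edge is covered by a bag; and for each vertex v the set of bags containing v is connected in the bag tree. The decomposition is therefore valid. The largest bag has 3 vertices, so the width is 2.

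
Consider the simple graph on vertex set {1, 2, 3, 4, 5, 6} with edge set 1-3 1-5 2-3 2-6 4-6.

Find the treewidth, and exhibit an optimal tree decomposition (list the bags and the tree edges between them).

Treewidth 1.
One such decomposition:
Bags: B1 = {4, 6}  B2 = {2, 6}  B3 = {2, 3}  B4 = {1, 3}  B5 = {1, 5}
Tree: B1–B2, B2–B3, B3–B4, B4–B5

Every bag has size at most 2, so the width is 2 − 1 = 1 and tw(G) ≤ 1. Since G has at least one edge (e.g. 4–6), it is not an edgeless graph, so tw(G) ≥ 1. The upper and lower bounds meet at 1, so that is the treewidth.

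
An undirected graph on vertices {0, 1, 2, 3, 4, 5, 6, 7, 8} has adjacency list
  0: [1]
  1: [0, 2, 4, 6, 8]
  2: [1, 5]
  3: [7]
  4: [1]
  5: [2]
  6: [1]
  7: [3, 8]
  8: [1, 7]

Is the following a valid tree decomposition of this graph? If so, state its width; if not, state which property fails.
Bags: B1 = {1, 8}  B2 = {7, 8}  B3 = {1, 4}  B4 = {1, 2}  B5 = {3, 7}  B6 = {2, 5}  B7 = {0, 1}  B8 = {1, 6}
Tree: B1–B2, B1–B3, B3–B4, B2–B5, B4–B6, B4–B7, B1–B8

Vertex coverage: the bags together contain {0, 1, 2, 3, 4, 5, 6, 7, 8}, the full vertex set. Edge coverage: each edge of G has both endpoints in at least one bag. Running intersection: for every vertex, the bags containing it form a connected subtree. All three properties hold, so this is a valid tree decomposition of width max|bag| − 1 = 1, and hence tw(G) ≤ 1.

Yes; width 1.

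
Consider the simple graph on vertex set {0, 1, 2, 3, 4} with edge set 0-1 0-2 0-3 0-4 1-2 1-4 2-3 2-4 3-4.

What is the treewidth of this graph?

3

A width-3 tree decomposition is:
Bags: B1 = {0, 1, 2, 4}  B2 = {0, 2, 3, 4}
Tree: B1–B2
The largest bag has 4 vertices, giving width 3; this decomposition certifies tw(G) ≤ 3. For the lower bound, the 4 vertices {0, 1, 2, 4} are pairwise adjacent, and any tree decomposition puts a clique entirely inside one bag — forcing width ≥ 3. Therefore the treewidth is 3.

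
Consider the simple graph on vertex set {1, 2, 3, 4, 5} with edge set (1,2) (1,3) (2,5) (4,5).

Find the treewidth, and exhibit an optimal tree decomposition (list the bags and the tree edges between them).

Every bag has size at most 2, so the width is 2 − 1 = 1 and tw(G) ≤ 1. G has an edge, so its treewidth is at least 1. Therefore the treewidth is 1.

Treewidth 1.
One such decomposition:
Bags: B1 = {4, 5}  B2 = {2, 5}  B3 = {1, 2}  B4 = {1, 3}
Tree: B1–B2, B2–B3, B3–B4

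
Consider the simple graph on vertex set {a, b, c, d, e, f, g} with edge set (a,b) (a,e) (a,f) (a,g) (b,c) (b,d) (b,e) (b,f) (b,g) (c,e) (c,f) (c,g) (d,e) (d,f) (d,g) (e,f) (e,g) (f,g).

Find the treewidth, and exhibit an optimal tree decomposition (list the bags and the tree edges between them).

Treewidth 4.
Bags: B1 = {b, d, e, f, g}  B2 = {a, b, e, f, g}  B3 = {b, c, e, f, g}
Tree: B1–B2, B2–B3

Each bag holds 5 vertices, so the decomposition has width 4, which upper-bounds the treewidth. Conversely, {b, d, e, f, g} is a clique of size 5, and the vertices of any clique must share a bag in every tree decomposition; so some bag has ≥ 5 vertices and tw(G) ≥ 4. The upper and lower bounds meet at 4, so that is the treewidth.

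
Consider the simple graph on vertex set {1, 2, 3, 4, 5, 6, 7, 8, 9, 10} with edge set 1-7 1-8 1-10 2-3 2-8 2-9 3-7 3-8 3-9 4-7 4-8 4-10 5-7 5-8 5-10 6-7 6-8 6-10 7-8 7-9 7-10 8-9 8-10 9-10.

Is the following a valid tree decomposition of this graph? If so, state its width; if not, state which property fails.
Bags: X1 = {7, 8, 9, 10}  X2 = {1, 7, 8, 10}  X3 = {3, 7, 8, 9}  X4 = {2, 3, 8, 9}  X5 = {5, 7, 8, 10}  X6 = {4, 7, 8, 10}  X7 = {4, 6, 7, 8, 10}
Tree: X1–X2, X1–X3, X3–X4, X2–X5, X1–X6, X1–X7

No — bags containing vertex 4 are not connected in the tree.

A tree decomposition must satisfy three properties: every vertex lies in some bag; for every edge, both endpoints lie together in some bag; and for every vertex, the bags containing it form a connected subtree. Here bags containing vertex 4 are not connected in the tree, so the decomposition is invalid.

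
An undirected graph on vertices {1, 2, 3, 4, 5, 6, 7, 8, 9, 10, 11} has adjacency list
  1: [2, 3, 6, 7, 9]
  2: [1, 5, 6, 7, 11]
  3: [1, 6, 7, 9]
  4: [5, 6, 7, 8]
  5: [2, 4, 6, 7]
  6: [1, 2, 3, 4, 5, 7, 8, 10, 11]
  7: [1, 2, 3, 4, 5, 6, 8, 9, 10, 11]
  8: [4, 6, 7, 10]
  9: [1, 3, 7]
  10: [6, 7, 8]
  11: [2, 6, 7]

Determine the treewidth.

A width-3 tree decomposition is:
Bags: B1 = {1, 2, 6, 7}  B2 = {2, 5, 6, 7}  B3 = {4, 5, 6, 7}  B4 = {4, 6, 7, 8}  B5 = {1, 3, 6, 7}  B6 = {1, 3, 7, 9}  B7 = {2, 6, 7, 11}  B8 = {6, 7, 8, 10}
Tree: B1–B2, B2–B3, B3–B4, B1–B5, B5–B6, B1–B7, B4–B8
Each bag holds 4 vertices, so the decomposition has width 3, which upper-bounds the treewidth. For the lower bound, the 4 vertices {1, 3, 7, 9} are pairwise adjacent, and any tree decomposition puts a clique entirely inside one bag — forcing width ≥ 3. Therefore the treewidth is 3.

3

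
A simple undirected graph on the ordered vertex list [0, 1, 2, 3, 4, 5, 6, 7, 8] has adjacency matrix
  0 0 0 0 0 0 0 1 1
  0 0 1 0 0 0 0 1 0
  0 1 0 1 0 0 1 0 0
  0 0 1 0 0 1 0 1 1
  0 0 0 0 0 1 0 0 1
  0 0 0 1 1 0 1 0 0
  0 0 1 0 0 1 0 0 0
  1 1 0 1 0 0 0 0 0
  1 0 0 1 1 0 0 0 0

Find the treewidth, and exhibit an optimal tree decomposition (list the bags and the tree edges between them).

Treewidth 3.
Bags: B1 = {0, 1, 2, 7}  B2 = {0, 2, 3, 7}  B3 = {0, 2, 3, 8}  B4 = {2, 3, 6, 8}  B5 = {3, 5, 6, 8}  B6 = {4, 5, 6, 8}
Tree: B1–B2, B2–B3, B3–B4, B4–B5, B5–B6

The largest bag has 4 vertices, giving width 3; this decomposition certifies tw(G) ≤ 3. For the lower bound: the 4 vertex sets {0,1,7}, {2}, {3}, {4,5,6,8} are disjoint, each induces a connected subgraph, and every pair is joined by at least one edge of G. Contracting each set to a single vertex therefore yields K_{4} as a minor, and since treewidth is minor-monotone, tw(G) ≥ tw(K_{4}) = 3. Hence tw(G) = 3 exactly.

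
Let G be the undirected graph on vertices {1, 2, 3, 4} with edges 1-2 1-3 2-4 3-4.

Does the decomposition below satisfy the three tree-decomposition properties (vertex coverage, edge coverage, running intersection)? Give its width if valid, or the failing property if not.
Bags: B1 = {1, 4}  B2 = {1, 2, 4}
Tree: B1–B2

No — vertex 3 appears in no bag.

A tree decomposition must satisfy three properties: every vertex lies in some bag; for every edge, both endpoints lie together in some bag; and for every vertex, the bags containing it form a connected subtree. Here vertex 3 appears in no bag, so the decomposition is invalid.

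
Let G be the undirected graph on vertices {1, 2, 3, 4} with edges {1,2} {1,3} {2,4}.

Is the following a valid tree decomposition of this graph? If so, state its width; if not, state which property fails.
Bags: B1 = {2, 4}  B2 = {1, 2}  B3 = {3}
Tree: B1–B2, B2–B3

A tree decomposition must satisfy three properties: every vertex lies in some bag; for every edge, both endpoints lie together in some bag; and for every vertex, the bags containing it form a connected subtree. Here edge (1,3) lies in no bag, so the decomposition is invalid.

No — edge (1,3) lies in no bag.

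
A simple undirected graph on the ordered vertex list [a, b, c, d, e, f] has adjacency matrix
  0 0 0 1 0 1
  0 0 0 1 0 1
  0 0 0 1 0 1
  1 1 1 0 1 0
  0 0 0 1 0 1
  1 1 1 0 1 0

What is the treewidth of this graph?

2

A width-2 tree decomposition is:
Bags: B1 = {d, e, f}  B2 = {c, d, f}  B3 = {a, d, f}  B4 = {b, d, f}
Tree: B1–B2, B2–B3, B3–B4
Every bag has size at most 3, so the width is 3 − 1 = 2 and tw(G) ≤ 2. For the lower bound, G contains the cycle f–e–d–c–f, so G is not a forest; only forests have treewidth ≤ 1, hence tw(G) ≥ 2. Therefore the treewidth is 2.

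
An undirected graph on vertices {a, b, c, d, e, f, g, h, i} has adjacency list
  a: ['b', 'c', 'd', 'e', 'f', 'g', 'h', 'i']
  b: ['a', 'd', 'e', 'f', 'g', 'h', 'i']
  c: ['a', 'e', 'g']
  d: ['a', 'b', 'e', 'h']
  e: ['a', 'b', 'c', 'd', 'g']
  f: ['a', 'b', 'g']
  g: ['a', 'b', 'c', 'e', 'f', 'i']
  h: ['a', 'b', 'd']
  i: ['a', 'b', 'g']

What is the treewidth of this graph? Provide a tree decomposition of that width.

Each bag holds 4 vertices, so the decomposition has width 3, which upper-bounds the treewidth. For the lower bound, the 4 vertices {a, c, e, g} are pairwise adjacent, and any tree decomposition puts a clique entirely inside one bag — forcing width ≥ 3. The upper and lower bounds meet at 3, so that is the treewidth.

Treewidth 3.
One such decomposition:
Bags: B1 = {a, b, f, g}  B2 = {a, b, e, g}  B3 = {a, b, d, e}  B4 = {a, b, d, h}  B5 = {a, b, g, i}  B6 = {a, c, e, g}
Tree: B1–B2, B2–B3, B3–B4, B1–B5, B2–B6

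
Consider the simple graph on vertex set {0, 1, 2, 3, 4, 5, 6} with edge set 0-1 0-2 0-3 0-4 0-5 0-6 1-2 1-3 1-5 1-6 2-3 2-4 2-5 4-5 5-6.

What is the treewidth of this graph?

3

A width-3 tree decomposition is:
Bags: B1 = {0, 2, 4, 5}  B2 = {0, 1, 2, 5}  B3 = {0, 1, 2, 3}  B4 = {0, 1, 5, 6}
Tree: B1–B2, B2–B3, B2–B4
The largest bag has 4 vertices, giving width 3; this decomposition certifies tw(G) ≤ 3. Conversely, {0, 1, 2, 3} is a clique of size 4, and the vertices of any clique must share a bag in every tree decomposition; so some bag has ≥ 4 vertices and tw(G) ≥ 3. Combining the bounds, tw(G) = 3.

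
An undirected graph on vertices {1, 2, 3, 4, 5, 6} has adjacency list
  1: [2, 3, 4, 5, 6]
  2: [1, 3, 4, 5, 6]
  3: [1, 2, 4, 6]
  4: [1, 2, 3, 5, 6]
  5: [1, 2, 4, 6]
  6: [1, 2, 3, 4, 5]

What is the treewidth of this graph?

A width-4 tree decomposition is:
Bags: B1 = {1, 2, 4, 5, 6}  B2 = {1, 2, 3, 4, 6}
Tree: B1–B2
The largest bag has 5 vertices, giving width 4; this decomposition certifies tw(G) ≤ 4. Conversely, {1, 2, 3, 4, 6} is a clique of size 5, and the vertices of any clique must share a bag in every tree decomposition; so some bag has ≥ 5 vertices and tw(G) ≥ 4. Hence tw(G) = 4 exactly.

4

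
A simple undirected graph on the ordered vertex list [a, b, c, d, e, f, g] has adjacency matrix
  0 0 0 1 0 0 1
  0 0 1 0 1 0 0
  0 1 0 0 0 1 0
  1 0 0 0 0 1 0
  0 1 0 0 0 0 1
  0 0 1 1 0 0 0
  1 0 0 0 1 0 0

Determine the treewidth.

A width-2 tree decomposition is:
Bags: B1 = {b, c, e}  B2 = {c, e, f}  B3 = {d, e, f}  B4 = {a, d, e}  B5 = {a, e, g}
Tree: B1–B2, B2–B3, B3–B4, B4–B5
Each bag holds 3 vertices, so the decomposition has width 2, which upper-bounds the treewidth. Since e–b–c–f–d–a–g–e is a cycle in G, G is not acyclic. Forests are exactly the graphs of treewidth ≤ 1, so tw(G) ≥ 2. Combining the bounds, tw(G) = 2.

2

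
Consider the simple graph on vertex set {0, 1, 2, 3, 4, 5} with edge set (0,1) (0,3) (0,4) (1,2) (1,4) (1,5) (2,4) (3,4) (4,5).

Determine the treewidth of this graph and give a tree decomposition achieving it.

Treewidth 2.
One optimal decomposition is:
Bags: B1 = {0, 1, 4}  B2 = {1, 2, 4}  B3 = {1, 4, 5}  B4 = {0, 3, 4}
Tree: B1–B2, B2–B3, B1–B4

The largest bag has 3 vertices, giving width 2; this decomposition certifies tw(G) ≤ 2. On the other hand G contains the 3-clique {0, 1, 4}. A clique must lie in a single bag of any decomposition, so no decomposition can have width below 2. Hence tw(G) = 2 exactly.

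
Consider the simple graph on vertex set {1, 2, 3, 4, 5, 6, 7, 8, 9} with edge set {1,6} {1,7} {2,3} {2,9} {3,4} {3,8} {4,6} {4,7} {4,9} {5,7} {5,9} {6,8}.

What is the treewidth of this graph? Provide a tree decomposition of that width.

Every bag has size at most 4, so the width is 4 − 1 = 3 and tw(G) ≤ 3. For the lower bound: the 4 vertex sets {2,3,8}, {6}, {4}, {1,5,7,9} are disjoint, each induces a connected subgraph, and every pair is joined by at least one edge of G. Contracting each set to a single vertex therefore yields K_{4} as a minor, and since treewidth is minor-monotone, tw(G) ≥ tw(K_{4}) = 3. Combining the bounds, tw(G) = 3.

Treewidth 3.
Bags: B1 = {2, 3, 6, 8}  B2 = {2, 3, 4, 6}  B3 = {2, 4, 6, 9}  B4 = {1, 4, 6, 9}  B5 = {1, 4, 7, 9}  B6 = {1, 5, 7, 9}
Tree: B1–B2, B2–B3, B3–B4, B4–B5, B5–B6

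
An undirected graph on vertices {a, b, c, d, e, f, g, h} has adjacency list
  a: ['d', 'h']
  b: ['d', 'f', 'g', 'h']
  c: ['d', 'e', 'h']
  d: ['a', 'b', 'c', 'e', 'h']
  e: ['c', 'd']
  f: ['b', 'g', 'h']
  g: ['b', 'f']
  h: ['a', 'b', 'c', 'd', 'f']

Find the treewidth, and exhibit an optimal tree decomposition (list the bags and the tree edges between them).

Treewidth 2.
One optimal decomposition is:
Bags: B1 = {b, d, h}  B2 = {b, f, h}  B3 = {c, d, h}  B4 = {b, f, g}  B5 = {a, d, h}  B6 = {c, d, e}
Tree: B1–B2, B1–B3, B2–B4, B1–B5, B3–B6

Every bag has size at most 3, so the width is 3 − 1 = 2 and tw(G) ≤ 2. On the other hand G contains the 3-clique {c, d, e}. A clique must lie in a single bag of any decomposition, so no decomposition can have width below 2. Hence tw(G) = 2 exactly.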